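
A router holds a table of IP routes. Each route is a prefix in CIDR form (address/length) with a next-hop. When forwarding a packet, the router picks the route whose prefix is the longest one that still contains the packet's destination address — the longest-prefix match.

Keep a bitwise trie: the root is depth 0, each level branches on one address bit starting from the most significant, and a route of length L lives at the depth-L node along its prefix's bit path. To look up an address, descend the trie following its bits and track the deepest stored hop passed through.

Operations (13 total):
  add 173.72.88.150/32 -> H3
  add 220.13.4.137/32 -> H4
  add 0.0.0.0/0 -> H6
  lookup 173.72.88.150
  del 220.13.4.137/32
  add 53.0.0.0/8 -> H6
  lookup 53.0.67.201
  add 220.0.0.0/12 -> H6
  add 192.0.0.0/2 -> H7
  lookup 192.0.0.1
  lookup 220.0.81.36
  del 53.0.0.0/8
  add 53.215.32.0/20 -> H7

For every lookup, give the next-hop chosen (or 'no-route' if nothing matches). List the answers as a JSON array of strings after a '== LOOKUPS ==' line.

Trace:
  + 173.72.88.150/32 (H3) depth=32
  + 220.13.4.137/32 (H4) depth=32
  + 0.0.0.0/0 (H6) depth=0
  Q 173.72.88.150: descend 10101101010010000101100010010110 ; hops seen [H6,H3] ; pick H3
  del 220.13.4.137/32 (clear depth 32)
  + 53.0.0.0/8 (H6) depth=8
  Q 53.0.67.201: descend 00110101 ; hops seen [H6,H6] ; pick H6
  + 220.0.0.0/12 (H6) depth=12
  + 192.0.0.0/2 (H7) depth=2
  Q 192.0.0.1: descend 110 ; hops seen [H6,H7] ; pick H7
  Q 220.0.81.36: descend 110111000000 ; hops seen [H6,H7,H6] ; pick H6
  del 53.0.0.0/8 (clear depth 8)
  + 53.215.32.0/20 (H7) depth=20

== LOOKUPS ==
["H3","H6","H7","H6"]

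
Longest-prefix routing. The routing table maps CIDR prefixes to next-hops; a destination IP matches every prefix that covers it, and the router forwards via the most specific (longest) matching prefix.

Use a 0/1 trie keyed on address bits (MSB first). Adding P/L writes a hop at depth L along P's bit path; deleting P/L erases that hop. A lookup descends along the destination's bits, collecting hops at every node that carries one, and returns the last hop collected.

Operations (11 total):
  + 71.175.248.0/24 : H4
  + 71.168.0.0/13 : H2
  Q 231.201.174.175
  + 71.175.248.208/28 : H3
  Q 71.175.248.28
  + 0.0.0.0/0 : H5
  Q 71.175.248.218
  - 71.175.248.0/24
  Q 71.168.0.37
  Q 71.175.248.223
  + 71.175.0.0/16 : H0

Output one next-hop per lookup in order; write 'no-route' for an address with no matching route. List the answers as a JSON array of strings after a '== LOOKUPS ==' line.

Process each operation:
  add 71.175.248.0/24 -> H4 at depth 24
  add 71.168.0.0/13 -> H2 at depth 13
  ? 231.201.174.175  path d0:-  best=no-route
  add 71.175.248.208/28 -> H3 at depth 28
  ? 71.175.248.28  path d0:-→d1:-→d2:-→d3:-→d4:-→d5:-→d6:-→d7:-→d8:-→d9:-→d10:-→d11:-→d12:-→d13:H2→d14:-→d15:-→d16:-→d17:-→d18:-→d19:-→d20:-→d21:-→d22:-→d23:-→d24:H4  best=H4
  add 0.0.0.0/0 -> H5 at depth 0
  ? 71.175.248.218  path d0:H5→d1:-→d2:-→d3:-→d4:-→d5:-→d6:-→d7:-→d8:-→d9:-→d10:-→d11:-→d12:-→d13:H2→d14:-→d15:-→d16:-→d17:-→d18:-→d19:-→d20:-→d21:-→d22:-→d23:-→d24:H4→d25:-→d26:-→d27:-→d28:H3  best=H3
  del 71.175.248.0/24 (clear depth 24)
  ? 71.168.0.37  path d0:H5→d1:-→d2:-→d3:-→d4:-→d5:-→d6:-→d7:-→d8:-→d9:-→d10:-→d11:-→d12:-→d13:H2  best=H2
  ? 71.175.248.223  path d0:H5→d1:-→d2:-→d3:-→d4:-→d5:-→d6:-→d7:-→d8:-→d9:-→d10:-→d11:-→d12:-→d13:H2→d14:-→d15:-→d16:-→d17:-→d18:-→d19:-→d20:-→d21:-→d22:-→d23:-→d24:-→d25:-→d26:-→d27:-→d28:H3  best=H3
  add 71.175.0.0/16 -> H0 at depth 16

== LOOKUPS ==
["no-route","H4","H3","H2","H3"]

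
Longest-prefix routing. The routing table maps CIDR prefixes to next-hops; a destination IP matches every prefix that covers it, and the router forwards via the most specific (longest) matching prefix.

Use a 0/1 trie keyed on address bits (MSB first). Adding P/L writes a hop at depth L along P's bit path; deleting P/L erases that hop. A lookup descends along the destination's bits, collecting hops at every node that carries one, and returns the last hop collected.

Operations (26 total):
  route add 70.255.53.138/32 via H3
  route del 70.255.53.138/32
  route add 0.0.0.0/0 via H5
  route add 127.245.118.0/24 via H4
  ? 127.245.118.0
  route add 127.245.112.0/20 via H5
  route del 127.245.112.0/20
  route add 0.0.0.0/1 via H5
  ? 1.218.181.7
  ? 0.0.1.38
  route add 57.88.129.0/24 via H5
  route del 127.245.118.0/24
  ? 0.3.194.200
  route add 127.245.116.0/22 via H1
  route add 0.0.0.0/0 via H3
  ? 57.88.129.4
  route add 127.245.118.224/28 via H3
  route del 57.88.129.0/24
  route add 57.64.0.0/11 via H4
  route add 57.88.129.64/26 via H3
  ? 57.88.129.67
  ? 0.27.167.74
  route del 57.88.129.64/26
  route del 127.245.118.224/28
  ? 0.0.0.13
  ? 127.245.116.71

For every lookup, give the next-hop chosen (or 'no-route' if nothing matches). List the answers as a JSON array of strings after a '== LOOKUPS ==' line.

Apply in order:
  add 70.255.53.138/32 -> H3 at depth 32
  - 70.255.53.138/32 clear@32
  add 0.0.0.0/0 -> H5 at depth 0
  add 127.245.118.0/24 -> H4 at depth 24
  Q 127.245.118.0: descend 011111111111010101110110 ; hops seen [H5,H4] ; pick H4
  add 127.245.112.0/20 -> H5 at depth 20
  - 127.245.112.0/20 clear@20
  add 0.0.0.0/1 -> H5 at depth 1
  Q 1.218.181.7: descend 0 ; hops seen [H5,H5] ; pick H5
  Q 0.0.1.38: descend 0 ; hops seen [H5,H5] ; pick H5
  add 57.88.129.0/24 -> H5 at depth 24
  - 127.245.118.0/24 clear@24
  Q 0.3.194.200: descend 00 ; hops seen [H5,H5] ; pick H5
  add 127.245.116.0/22 -> H1 at depth 22
  add 0.0.0.0/0 -> H3 at depth 0
  Q 57.88.129.4: descend 001110010101100010000001 ; hops seen [H3,H5,H5] ; pick H5
  add 127.245.118.224/28 -> H3 at depth 28
  - 57.88.129.0/24 clear@24
  add 57.64.0.0/11 -> H4 at depth 11
  add 57.88.129.64/26 -> H3 at depth 26
  Q 57.88.129.67: descend 00111001010110001000000101 ; hops seen [H3,H5,H4,H3] ; pick H3
  Q 0.27.167.74: descend 00 ; hops seen [H3,H5] ; pick H5
  - 57.88.129.64/26 clear@26
  - 127.245.118.224/28 clear@28
  Q 0.0.0.13: descend 00 ; hops seen [H3,H5] ; pick H5
  Q 127.245.116.71: descend 0111111111110101011101 ; hops seen [H3,H5,H1] ; pick H1

== LOOKUPS ==
["H4","H5","H5","H5","H5","H3","H5","H5","H1"]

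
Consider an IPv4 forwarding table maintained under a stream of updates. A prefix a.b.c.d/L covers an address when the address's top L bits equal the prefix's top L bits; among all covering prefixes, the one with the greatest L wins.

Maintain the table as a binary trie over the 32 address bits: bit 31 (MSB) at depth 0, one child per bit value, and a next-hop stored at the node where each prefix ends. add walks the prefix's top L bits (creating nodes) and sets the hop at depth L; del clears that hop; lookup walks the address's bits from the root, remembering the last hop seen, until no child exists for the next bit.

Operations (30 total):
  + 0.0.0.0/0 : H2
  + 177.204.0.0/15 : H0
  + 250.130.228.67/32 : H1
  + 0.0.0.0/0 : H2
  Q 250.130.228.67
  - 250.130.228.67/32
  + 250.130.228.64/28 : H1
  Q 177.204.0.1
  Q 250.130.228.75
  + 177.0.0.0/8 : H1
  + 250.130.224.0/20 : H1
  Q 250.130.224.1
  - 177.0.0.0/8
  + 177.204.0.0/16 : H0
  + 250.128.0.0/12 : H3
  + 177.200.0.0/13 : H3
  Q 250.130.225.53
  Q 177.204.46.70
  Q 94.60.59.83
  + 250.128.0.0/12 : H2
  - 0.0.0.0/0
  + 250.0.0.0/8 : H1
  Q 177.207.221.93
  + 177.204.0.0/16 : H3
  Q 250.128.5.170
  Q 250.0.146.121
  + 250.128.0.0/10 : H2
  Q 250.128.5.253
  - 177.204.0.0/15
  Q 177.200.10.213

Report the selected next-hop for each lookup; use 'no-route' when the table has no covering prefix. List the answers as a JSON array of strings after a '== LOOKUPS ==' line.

Process each operation:
  + 0.0.0.0/0 (H2) depth=0
  + 177.204.0.0/15 (H0) depth=15
  + 250.130.228.67/32 (H1) depth=32
  + 0.0.0.0/0 (H2) depth=0
  Q 250.130.228.67: descend 11111010100000101110010001000011 ; hops seen [H2,H1] ; pick H1
  del 250.130.228.67/32 (clear depth 32)
  + 250.130.228.64/28 (H1) depth=28
  Q 177.204.0.1: descend 101100011100110 ; hops seen [H2,H0] ; pick H0
  Q 250.130.228.75: descend 1111101010000010111001000100 ; hops seen [H2,H1] ; pick H1
  + 177.0.0.0/8 (H1) depth=8
  + 250.130.224.0/20 (H1) depth=20
  Q 250.130.224.1: descend 111110101000001011100 ; hops seen [H2,H1] ; pick H1
  del 177.0.0.0/8 (clear depth 8)
  + 177.204.0.0/16 (H0) depth=16
  + 250.128.0.0/12 (H3) depth=12
  + 177.200.0.0/13 (H3) depth=13
  Q 250.130.225.53: descend 111110101000001011100 ; hops seen [H2,H3,H1] ; pick H1
  Q 177.204.46.70: descend 1011000111001100 ; hops seen [H2,H3,H0,H0] ; pick H0
  Q 94.60.59.83: descend ε ; hops seen [H2] ; pick H2
  + 250.128.0.0/12 (H2) depth=12
  del 0.0.0.0/0 (clear depth 0)
  + 250.0.0.0/8 (H1) depth=8
  Q 177.207.221.93: descend 10110001110011 ; hops seen [H3] ; pick H3
  + 177.204.0.0/16 (H3) depth=16
  Q 250.128.5.170: descend 11111010100000 ; hops seen [H1,H2] ; pick H2
  Q 250.0.146.121: descend 11111010 ; hops seen [H1] ; pick H1
  + 250.128.0.0/10 (H2) depth=10
  Q 250.128.5.253: descend 11111010100000 ; hops seen [H1,H2,H2] ; pick H2
  del 177.204.0.0/15 (clear depth 15)
  Q 177.200.10.213: descend 1011000111001 ; hops seen [H3] ; pick H3

== LOOKUPS ==
["H1","H0","H1","H1","H1","H0","H2","H3","H2","H1","H2","H3"]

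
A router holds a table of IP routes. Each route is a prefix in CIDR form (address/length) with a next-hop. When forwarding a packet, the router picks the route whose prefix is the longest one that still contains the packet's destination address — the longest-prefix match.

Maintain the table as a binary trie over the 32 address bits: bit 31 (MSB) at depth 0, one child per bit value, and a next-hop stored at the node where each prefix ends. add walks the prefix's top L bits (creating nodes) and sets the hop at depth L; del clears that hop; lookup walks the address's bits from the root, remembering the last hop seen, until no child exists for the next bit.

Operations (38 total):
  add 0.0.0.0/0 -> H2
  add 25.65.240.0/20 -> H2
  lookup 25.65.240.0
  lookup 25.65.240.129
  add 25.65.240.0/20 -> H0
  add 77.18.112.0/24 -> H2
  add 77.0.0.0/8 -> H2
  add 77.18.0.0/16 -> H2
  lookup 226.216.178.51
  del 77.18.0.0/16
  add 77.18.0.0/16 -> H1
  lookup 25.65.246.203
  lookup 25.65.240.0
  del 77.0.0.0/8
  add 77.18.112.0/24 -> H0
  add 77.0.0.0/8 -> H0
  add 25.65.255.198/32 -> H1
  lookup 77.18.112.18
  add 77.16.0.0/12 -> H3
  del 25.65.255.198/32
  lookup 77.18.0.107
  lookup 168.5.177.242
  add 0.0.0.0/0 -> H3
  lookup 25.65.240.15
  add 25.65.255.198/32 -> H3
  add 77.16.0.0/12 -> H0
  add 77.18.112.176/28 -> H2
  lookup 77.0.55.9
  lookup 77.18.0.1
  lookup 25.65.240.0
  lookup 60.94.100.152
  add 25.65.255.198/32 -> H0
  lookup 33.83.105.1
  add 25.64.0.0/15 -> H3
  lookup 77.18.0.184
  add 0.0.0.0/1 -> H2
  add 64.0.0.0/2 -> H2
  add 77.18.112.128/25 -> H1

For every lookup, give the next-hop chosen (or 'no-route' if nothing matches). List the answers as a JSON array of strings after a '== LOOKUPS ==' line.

Process each operation:
  + 0.0.0.0/0 (H2) depth=0
  + 25.65.240.0/20 (H2) depth=20
  ? 25.65.240.0  path d0:H2→d1:-→d2:-→d3:-→d4:-→d5:-→d6:-→d7:-→d8:-→d9:-→d10:-→d11:-→d12:-→d13:-→d14:-→d15:-→d16:-→d17:-→d18:-→d19:-→d20:H2  best=H2
  ? 25.65.240.129  path d0:H2→d1:-→d2:-→d3:-→d4:-→d5:-→d6:-→d7:-→d8:-→d9:-→d10:-→d11:-→d12:-→d13:-→d14:-→d15:-→d16:-→d17:-→d18:-→d19:-→d20:H2  best=H2
  + 25.65.240.0/20 (H0) depth=20
  + 77.18.112.0/24 (H2) depth=24
  + 77.0.0.0/8 (H2) depth=8
  + 77.18.0.0/16 (H2) depth=16
  ? 226.216.178.51  path d0:H2  best=H2
  del 77.18.0.0/16 (clear depth 16)
  + 77.18.0.0/16 (H1) depth=16
  ? 25.65.246.203  path d0:H2→d1:-→d2:-→d3:-→d4:-→d5:-→d6:-→d7:-→d8:-→d9:-→d10:-→d11:-→d12:-→d13:-→d14:-→d15:-→d16:-→d17:-→d18:-→d19:-→d20:H0  best=H0
  ? 25.65.240.0  path d0:H2→d1:-→d2:-→d3:-→d4:-→d5:-→d6:-→d7:-→d8:-→d9:-→d10:-→d11:-→d12:-→d13:-→d14:-→d15:-→d16:-→d17:-→d18:-→d19:-→d20:H0  best=H0
  del 77.0.0.0/8 (clear depth 8)
  + 77.18.112.0/24 (H0) depth=24
  + 77.0.0.0/8 (H0) depth=8
  + 25.65.255.198/32 (H1) depth=32
  ? 77.18.112.18  path d0:H2→d1:-→d2:-→d3:-→d4:-→d5:-→d6:-→d7:-→d8:H0→d9:-→d10:-→d11:-→d12:-→d13:-→d14:-→d15:-→d16:H1→d17:-→d18:-→d19:-→d20:-→d21:-→d22:-→d23:-→d24:H0  best=H0
  + 77.16.0.0/12 (H3) depth=12
  del 25.65.255.198/32 (clear depth 32)
  ? 77.18.0.107  path d0:H2→d1:-→d2:-→d3:-→d4:-→d5:-→d6:-→d7:-→d8:H0→d9:-→d10:-→d11:-→d12:H3→d13:-→d14:-→d15:-→d16:H1→d17:-  best=H1
  ? 168.5.177.242  path d0:H2  best=H2
  + 0.0.0.0/0 (H3) depth=0
  ? 25.65.240.15  path d0:H3→d1:-→d2:-→d3:-→d4:-→d5:-→d6:-→d7:-→d8:-→d9:-→d10:-→d11:-→d12:-→d13:-→d14:-→d15:-→d16:-→d17:-→d18:-→d19:-→d20:H0  best=H0
  + 25.65.255.198/32 (H3) depth=32
  + 77.16.0.0/12 (H0) depth=12
  + 77.18.112.176/28 (H2) depth=28
  ? 77.0.55.9  path d0:H3→d1:-→d2:-→d3:-→d4:-→d5:-→d6:-→d7:-→d8:H0→d9:-→d10:-→d11:-  best=H0
  ? 77.18.0.1  path d0:H3→d1:-→d2:-→d3:-→d4:-→d5:-→d6:-→d7:-→d8:H0→d9:-→d10:-→d11:-→d12:H0→d13:-→d14:-→d15:-→d16:H1→d17:-  best=H1
  ? 25.65.240.0  path d0:H3→d1:-→d2:-→d3:-→d4:-→d5:-→d6:-→d7:-→d8:-→d9:-→d10:-→d11:-→d12:-→d13:-→d14:-→d15:-→d16:-→d17:-→d18:-→d19:-→d20:H0  best=H0
  ? 60.94.100.152  path d0:H3→d1:-→d2:-  best=H3
  + 25.65.255.198/32 (H0) depth=32
  ? 33.83.105.1  path d0:H3→d1:-→d2:-  best=H3
  + 25.64.0.0/15 (H3) depth=15
  ? 77.18.0.184  path d0:H3→d1:-→d2:-→d3:-→d4:-→d5:-→d6:-→d7:-→d8:H0→d9:-→d10:-→d11:-→d12:H0→d13:-→d14:-→d15:-→d16:H1→d17:-  best=H1
  + 0.0.0.0/1 (H2) depth=1
  + 64.0.0.0/2 (H2) depth=2
  + 77.18.112.128/25 (H1) depth=25

== LOOKUPS ==
["H2","H2","H2","H0","H0","H0","H1","H2","H0","H0","H1","H0","H3","H3","H1"]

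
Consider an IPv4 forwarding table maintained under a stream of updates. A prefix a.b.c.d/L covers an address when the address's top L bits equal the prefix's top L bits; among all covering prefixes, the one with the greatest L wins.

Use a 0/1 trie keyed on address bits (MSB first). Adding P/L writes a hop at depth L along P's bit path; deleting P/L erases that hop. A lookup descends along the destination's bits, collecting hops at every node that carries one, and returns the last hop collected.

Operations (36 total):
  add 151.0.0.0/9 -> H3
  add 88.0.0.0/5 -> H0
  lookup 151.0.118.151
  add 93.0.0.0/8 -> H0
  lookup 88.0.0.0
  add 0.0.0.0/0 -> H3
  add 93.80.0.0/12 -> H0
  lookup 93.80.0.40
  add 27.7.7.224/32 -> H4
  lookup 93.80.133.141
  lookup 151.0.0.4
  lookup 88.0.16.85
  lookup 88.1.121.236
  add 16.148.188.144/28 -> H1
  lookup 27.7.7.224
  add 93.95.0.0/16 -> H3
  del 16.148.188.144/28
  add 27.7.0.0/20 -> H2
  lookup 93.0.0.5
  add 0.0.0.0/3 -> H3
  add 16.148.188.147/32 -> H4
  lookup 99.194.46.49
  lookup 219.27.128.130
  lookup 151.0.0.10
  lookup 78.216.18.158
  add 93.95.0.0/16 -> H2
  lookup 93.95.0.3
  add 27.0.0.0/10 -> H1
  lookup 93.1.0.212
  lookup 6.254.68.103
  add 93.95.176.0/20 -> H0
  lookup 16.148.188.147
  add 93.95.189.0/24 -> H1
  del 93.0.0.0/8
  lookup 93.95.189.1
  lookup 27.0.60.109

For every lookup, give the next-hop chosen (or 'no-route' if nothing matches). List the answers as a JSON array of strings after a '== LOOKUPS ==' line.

Apply in order:
  + 151.0.0.0/9 (H3) depth=9
  + 88.0.0.0/5 (H0) depth=5
  lookup 151.0.118.151: bits 100101110 walk d0:-→d1:-→d2:-→d3:-→d4:-→d5:-→d6:-→d7:-→d8:-→d9:H3 -> H3
  + 93.0.0.0/8 (H0) depth=8
  lookup 88.0.0.0: bits 01011 walk d0:-→d1:-→d2:-→d3:-→d4:-→d5:H0 -> H0
  + 0.0.0.0/0 (H3) depth=0
  + 93.80.0.0/12 (H0) depth=12
  lookup 93.80.0.40: bits 010111010101 walk d0:H3→d1:-→d2:-→d3:-→d4:-→d5:H0→d6:-→d7:-→d8:H0→d9:-→d10:-→d11:-→d12:H0 -> H0
  + 27.7.7.224/32 (H4) depth=32
  lookup 93.80.133.141: bits 010111010101 walk d0:H3→d1:-→d2:-→d3:-→d4:-→d5:H0→d6:-→d7:-→d8:H0→d9:-→d10:-→d11:-→d12:H0 -> H0
  lookup 151.0.0.4: bits 100101110 walk d0:H3→d1:-→d2:-→d3:-→d4:-→d5:-→d6:-→d7:-→d8:-→d9:H3 -> H3
  lookup 88.0.16.85: bits 01011 walk d0:H3→d1:-→d2:-→d3:-→d4:-→d5:H0 -> H0
  lookup 88.1.121.236: bits 01011 walk d0:H3→d1:-→d2:-→d3:-→d4:-→d5:H0 -> H0
  + 16.148.188.144/28 (H1) depth=28
  lookup 27.7.7.224: bits 00011011000001110000011111100000 walk d0:H3→d1:-→d2:-→d3:-→d4:-→d5:-→d6:-→d7:-→d8:-→d9:-→d10:-→d11:-→d12:-→d13:-→d14:-→d15:-→d16:-→d17:-→d18:-→d19:-→d20:-→d21:-→d22:-→d23:-→d24:-→d25:-→d26:-→d27:-→d28:-→d29:-→d30:-→d31:-→d32:H4 -> H4
  + 93.95.0.0/16 (H3) depth=16
  - 16.148.188.144/28 clear@28
  + 27.7.0.0/20 (H2) depth=20
  lookup 93.0.0.5: bits 010111010 walk d0:H3→d1:-→d2:-→d3:-→d4:-→d5:H0→d6:-→d7:-→d8:H0→d9:- -> H0
  + 0.0.0.0/3 (H3) depth=3
  + 16.148.188.147/32 (H4) depth=32
  lookup 99.194.46.49: bits 01 walk d0:H3→d1:-→d2:- -> H3
  lookup 219.27.128.130: bits 1 walk d0:H3→d1:- -> H3
  lookup 151.0.0.10: bits 100101110 walk d0:H3→d1:-→d2:-→d3:-→d4:-→d5:-→d6:-→d7:-→d8:-→d9:H3 -> H3
  lookup 78.216.18.158: bits 010 walk d0:H3→d1:-→d2:-→d3:- -> H3
  + 93.95.0.0/16 (H2) depth=16
  lookup 93.95.0.3: bits 0101110101011111 walk d0:H3→d1:-→d2:-→d3:-→d4:-→d5:H0→d6:-→d7:-→d8:H0→d9:-→d10:-→d11:-→d12:H0→d13:-→d14:-→d15:-→d16:H2 -> H2
  + 27.0.0.0/10 (H1) depth=10
  lookup 93.1.0.212: bits 010111010 walk d0:H3→d1:-→d2:-→d3:-→d4:-→d5:H0→d6:-→d7:-→d8:H0→d9:- -> H0
  lookup 6.254.68.103: bits 000 walk d0:H3→d1:-→d2:-→d3:H3 -> H3
  + 93.95.176.0/20 (H0) depth=20
  lookup 16.148.188.147: bits 00010000100101001011110010010011 walk d0:H3→d1:-→d2:-→d3:H3→d4:-→d5:-→d6:-→d7:-→d8:-→d9:-→d10:-→d11:-→d12:-→d13:-→d14:-→d15:-→d16:-→d17:-→d18:-→d19:-→d20:-→d21:-→d22:-→d23:-→d24:-→d25:-→d26:-→d27:-→d28:-→d29:-→d30:-→d31:-→d32:H4 -> H4
  + 93.95.189.0/24 (H1) depth=24
  - 93.0.0.0/8 clear@8
  lookup 93.95.189.1: bits 010111010101111110111101 walk d0:H3→d1:-→d2:-→d3:-→d4:-→d5:H0→d6:-→d7:-→d8:-→d9:-→d10:-→d11:-→d12:H0→d13:-→d14:-→d15:-→d16:H2→d17:-→d18:-→d19:-→d20:H0→d21:-→d22:-→d23:-→d24:H1 -> H1
  lookup 27.0.60.109: bits 0001101100000 walk d0:H3→d1:-→d2:-→d3:H3→d4:-→d5:-→d6:-→d7:-→d8:-→d9:-→d10:H1→d11:-→d12:-→d13:- -> H1

== LOOKUPS ==
["H3","H0","H0","H0","H3","H0","H0","H4","H0","H3","H3","H3","H3","H2","H0","H3","H4","H1","H1"]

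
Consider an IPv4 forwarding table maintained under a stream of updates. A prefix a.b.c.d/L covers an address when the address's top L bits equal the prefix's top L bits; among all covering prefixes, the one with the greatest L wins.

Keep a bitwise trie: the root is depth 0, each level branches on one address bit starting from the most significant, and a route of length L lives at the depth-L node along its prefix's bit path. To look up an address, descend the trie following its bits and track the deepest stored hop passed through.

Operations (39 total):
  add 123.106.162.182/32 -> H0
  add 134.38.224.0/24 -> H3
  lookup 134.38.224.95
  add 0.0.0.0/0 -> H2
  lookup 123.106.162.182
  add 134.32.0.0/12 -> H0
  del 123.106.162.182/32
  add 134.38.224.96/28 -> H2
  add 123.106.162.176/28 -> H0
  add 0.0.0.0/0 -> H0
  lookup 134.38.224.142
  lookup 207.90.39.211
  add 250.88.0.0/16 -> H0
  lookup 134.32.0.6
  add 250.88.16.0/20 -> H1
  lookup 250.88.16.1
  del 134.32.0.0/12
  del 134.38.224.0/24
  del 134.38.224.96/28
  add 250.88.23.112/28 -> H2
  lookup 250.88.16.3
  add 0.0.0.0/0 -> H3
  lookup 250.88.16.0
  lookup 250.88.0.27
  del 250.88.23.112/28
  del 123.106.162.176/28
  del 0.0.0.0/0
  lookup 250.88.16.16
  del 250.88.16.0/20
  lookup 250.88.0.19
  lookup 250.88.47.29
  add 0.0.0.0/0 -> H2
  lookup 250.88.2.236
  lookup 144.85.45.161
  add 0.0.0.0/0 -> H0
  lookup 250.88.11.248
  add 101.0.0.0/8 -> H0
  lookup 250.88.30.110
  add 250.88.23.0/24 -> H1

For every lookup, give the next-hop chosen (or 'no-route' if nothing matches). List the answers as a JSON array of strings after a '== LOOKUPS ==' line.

Process each operation:
  + 123.106.162.182/32 (H0) depth=32
  + 134.38.224.0/24 (H3) depth=24
  lookup 134.38.224.95: bits 100001100010011011100000 walk d0:-→d1:-→d2:-→d3:-→d4:-→d5:-→d6:-→d7:-→d8:-→d9:-→d10:-→d11:-→d12:-→d13:-→d14:-→d15:-→d16:-→d17:-→d18:-→d19:-→d20:-→d21:-→d22:-→d23:-→d24:H3 -> H3
  + 0.0.0.0/0 (H2) depth=0
  lookup 123.106.162.182: bits 01111011011010101010001010110110 walk d0:H2→d1:-→d2:-→d3:-→d4:-→d5:-→d6:-→d7:-→d8:-→d9:-→d10:-→d11:-→d12:-→d13:-→d14:-→d15:-→d16:-→d17:-→d18:-→d19:-→d20:-→d21:-→d22:-→d23:-→d24:-→d25:-→d26:-→d27:-→d28:-→d29:-→d30:-→d31:-→d32:H0 -> H0
  + 134.32.0.0/12 (H0) depth=12
  del 123.106.162.182/32 (clear depth 32)
  + 134.38.224.96/28 (H2) depth=28
  + 123.106.162.176/28 (H0) depth=28
  + 0.0.0.0/0 (H0) depth=0
  lookup 134.38.224.142: bits 100001100010011011100000 walk d0:H0→d1:-→d2:-→d3:-→d4:-→d5:-→d6:-→d7:-→d8:-→d9:-→d10:-→d11:-→d12:H0→d13:-→d14:-→d15:-→d16:-→d17:-→d18:-→d19:-→d20:-→d21:-→d22:-→d23:-→d24:H3 -> H3
  lookup 207.90.39.211: bits 1 walk d0:H0→d1:- -> H0
  + 250.88.0.0/16 (H0) depth=16
  lookup 134.32.0.6: bits 1000011000100 walk d0:H0→d1:-→d2:-→d3:-→d4:-→d5:-→d6:-→d7:-→d8:-→d9:-→d10:-→d11:-→d12:H0→d13:- -> H0
  + 250.88.16.0/20 (H1) depth=20
  lookup 250.88.16.1: bits 11111010010110000001 walk d0:H0→d1:-→d2:-→d3:-→d4:-→d5:-→d6:-→d7:-→d8:-→d9:-→d10:-→d11:-→d12:-→d13:-→d14:-→d15:-→d16:H0→d17:-→d18:-→d19:-→d20:H1 -> H1
  del 134.32.0.0/12 (clear depth 12)
  del 134.38.224.0/24 (clear depth 24)
  del 134.38.224.96/28 (clear depth 28)
  + 250.88.23.112/28 (H2) depth=28
  lookup 250.88.16.3: bits 111110100101100000010 walk d0:H0→d1:-→d2:-→d3:-→d4:-→d5:-→d6:-→d7:-→d8:-→d9:-→d10:-→d11:-→d12:-→d13:-→d14:-→d15:-→d16:H0→d17:-→d18:-→d19:-→d20:H1→d21:- -> H1
  + 0.0.0.0/0 (H3) depth=0
  lookup 250.88.16.0: bits 111110100101100000010 walk d0:H3→d1:-→d2:-→d3:-→d4:-→d5:-→d6:-→d7:-→d8:-→d9:-→d10:-→d11:-→d12:-→d13:-→d14:-→d15:-→d16:H0→d17:-→d18:-→d19:-→d20:H1→d21:- -> H1
  lookup 250.88.0.27: bits 1111101001011000000 walk d0:H3→d1:-→d2:-→d3:-→d4:-→d5:-→d6:-→d7:-→d8:-→d9:-→d10:-→d11:-→d12:-→d13:-→d14:-→d15:-→d16:H0→d17:-→d18:-→d19:- -> H0
  del 250.88.23.112/28 (clear depth 28)
  del 123.106.162.176/28 (clear depth 28)
  del 0.0.0.0/0 (clear depth 0)
  lookup 250.88.16.16: bits 111110100101100000010 walk d0:-→d1:-→d2:-→d3:-→d4:-→d5:-→d6:-→d7:-→d8:-→d9:-→d10:-→d11:-→d12:-→d13:-→d14:-→d15:-→d16:H0→d17:-→d18:-→d19:-→d20:H1→d21:- -> H1
  del 250.88.16.0/20 (clear depth 20)
  lookup 250.88.0.19: bits 1111101001011000000 walk d0:-→d1:-→d2:-→d3:-→d4:-→d5:-→d6:-→d7:-→d8:-→d9:-→d10:-→d11:-→d12:-→d13:-→d14:-→d15:-→d16:H0→d17:-→d18:-→d19:- -> H0
  lookup 250.88.47.29: bits 111110100101100000 walk d0:-→d1:-→d2:-→d3:-→d4:-→d5:-→d6:-→d7:-→d8:-→d9:-→d10:-→d11:-→d12:-→d13:-→d14:-→d15:-→d16:H0→d17:-→d18:- -> H0
  + 0.0.0.0/0 (H2) depth=0
  lookup 250.88.2.236: bits 1111101001011000000 walk d0:H2→d1:-→d2:-→d3:-→d4:-→d5:-→d6:-→d7:-→d8:-→d9:-→d10:-→d11:-→d12:-→d13:-→d14:-→d15:-→d16:H0→d17:-→d18:-→d19:- -> H0
  lookup 144.85.45.161: bits 100 walk d0:H2→d1:-→d2:-→d3:- -> H2
  + 0.0.0.0/0 (H0) depth=0
  lookup 250.88.11.248: bits 1111101001011000000 walk d0:H0→d1:-→d2:-→d3:-→d4:-→d5:-→d6:-→d7:-→d8:-→d9:-→d10:-→d11:-→d12:-→d13:-→d14:-→d15:-→d16:H0→d17:-→d18:-→d19:- -> H0
  + 101.0.0.0/8 (H0) depth=8
  lookup 250.88.30.110: bits 11111010010110000001 walk d0:H0→d1:-→d2:-→d3:-→d4:-→d5:-→d6:-→d7:-→d8:-→d9:-→d10:-→d11:-→d12:-→d13:-→d14:-→d15:-→d16:H0→d17:-→d18:-→d19:-→d20:- -> H0
  + 250.88.23.0/24 (H1) depth=24

== LOOKUPS ==
["H3","H0","H3","H0","H0","H1","H1","H1","H0","H1","H0","H0","H0","H2","H0","H0"]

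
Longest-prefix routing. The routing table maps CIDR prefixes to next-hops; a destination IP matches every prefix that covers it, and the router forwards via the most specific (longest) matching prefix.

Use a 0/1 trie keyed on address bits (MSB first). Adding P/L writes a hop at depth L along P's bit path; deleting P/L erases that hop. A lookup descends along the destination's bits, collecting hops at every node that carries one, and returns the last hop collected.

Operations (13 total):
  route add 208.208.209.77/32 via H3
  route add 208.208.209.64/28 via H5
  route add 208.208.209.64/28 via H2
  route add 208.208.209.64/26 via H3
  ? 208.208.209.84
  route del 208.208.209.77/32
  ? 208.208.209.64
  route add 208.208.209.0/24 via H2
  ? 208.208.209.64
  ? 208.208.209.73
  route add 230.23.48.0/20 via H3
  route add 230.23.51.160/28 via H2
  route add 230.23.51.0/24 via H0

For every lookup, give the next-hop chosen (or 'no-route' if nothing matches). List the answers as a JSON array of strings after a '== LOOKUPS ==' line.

Trace:
  + 208.208.209.77/32 (H3) depth=32
  + 208.208.209.64/28 (H5) depth=28
  + 208.208.209.64/28 (H2) depth=28
  + 208.208.209.64/26 (H3) depth=26
  Q 208.208.209.84: descend 110100001101000011010001010 ; hops seen [H3] ; pick H3
  del 208.208.209.77/32 (clear depth 32)
  Q 208.208.209.64: descend 1101000011010000110100010100 ; hops seen [H3,H2] ; pick H2
  + 208.208.209.0/24 (H2) depth=24
  Q 208.208.209.64: descend 1101000011010000110100010100 ; hops seen [H2,H3,H2] ; pick H2
  Q 208.208.209.73: descend 11010000110100001101000101001 ; hops seen [H2,H3,H2] ; pick H2
  + 230.23.48.0/20 (H3) depth=20
  + 230.23.51.160/28 (H2) depth=28
  + 230.23.51.0/24 (H0) depth=24

== LOOKUPS ==
["H3","H2","H2","H2"]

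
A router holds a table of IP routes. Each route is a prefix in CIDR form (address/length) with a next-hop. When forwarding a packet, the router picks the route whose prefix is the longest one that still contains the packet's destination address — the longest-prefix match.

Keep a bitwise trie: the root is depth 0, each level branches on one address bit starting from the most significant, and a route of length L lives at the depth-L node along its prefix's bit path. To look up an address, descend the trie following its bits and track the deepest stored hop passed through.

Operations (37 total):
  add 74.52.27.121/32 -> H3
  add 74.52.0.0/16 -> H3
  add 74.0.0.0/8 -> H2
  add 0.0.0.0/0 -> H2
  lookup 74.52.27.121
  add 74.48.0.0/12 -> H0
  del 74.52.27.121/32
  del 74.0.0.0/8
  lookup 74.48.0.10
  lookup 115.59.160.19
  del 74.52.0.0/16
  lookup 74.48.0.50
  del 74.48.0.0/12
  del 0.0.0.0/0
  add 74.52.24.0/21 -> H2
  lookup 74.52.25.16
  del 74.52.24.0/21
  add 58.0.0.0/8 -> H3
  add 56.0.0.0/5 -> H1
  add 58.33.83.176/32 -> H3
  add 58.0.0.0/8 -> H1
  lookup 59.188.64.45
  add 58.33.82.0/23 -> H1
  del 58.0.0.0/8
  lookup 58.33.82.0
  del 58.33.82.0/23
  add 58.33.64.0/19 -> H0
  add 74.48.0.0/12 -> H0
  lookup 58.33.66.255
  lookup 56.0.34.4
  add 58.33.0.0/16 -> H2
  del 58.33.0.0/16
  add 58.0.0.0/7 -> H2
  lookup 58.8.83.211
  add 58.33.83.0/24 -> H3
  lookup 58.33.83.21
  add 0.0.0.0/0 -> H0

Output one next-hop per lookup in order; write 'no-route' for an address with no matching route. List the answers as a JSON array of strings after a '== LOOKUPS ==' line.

Trace:
  + 74.52.27.121/32 (H3) depth=32
  + 74.52.0.0/16 (H3) depth=16
  + 74.0.0.0/8 (H2) depth=8
  + 0.0.0.0/0 (H2) depth=0
  lookup 74.52.27.121: bits 01001010001101000001101101111001 walk d0:H2→d1:-→d2:-→d3:-→d4:-→d5:-→d6:-→d7:-→d8:H2→d9:-→d10:-→d11:-→d12:-→d13:-→d14:-→d15:-→d16:H3→d17:-→d18:-→d19:-→d20:-→d21:-→d22:-→d23:-→d24:-→d25:-→d26:-→d27:-→d28:-→d29:-→d30:-→d31:-→d32:H3 -> H3
  + 74.48.0.0/12 (H0) depth=12
  - 74.52.27.121/32 clear@32
  - 74.0.0.0/8 clear@8
  lookup 74.48.0.10: bits 0100101000110 walk d0:H2→d1:-→d2:-→d3:-→d4:-→d5:-→d6:-→d7:-→d8:-→d9:-→d10:-→d11:-→d12:H0→d13:- -> H0
  lookup 115.59.160.19: bits 01 walk d0:H2→d1:-→d2:- -> H2
  - 74.52.0.0/16 clear@16
  lookup 74.48.0.50: bits 0100101000110 walk d0:H2→d1:-→d2:-→d3:-→d4:-→d5:-→d6:-→d7:-→d8:-→d9:-→d10:-→d11:-→d12:H0→d13:- -> H0
  - 74.48.0.0/12 clear@12
  - 0.0.0.0/0 clear@0
  + 74.52.24.0/21 (H2) depth=21
  lookup 74.52.25.16: bits 0100101000110100000110 walk d0:-→d1:-→d2:-→d3:-→d4:-→d5:-→d6:-→d7:-→d8:-→d9:-→d10:-→d11:-→d12:-→d13:-→d14:-→d15:-→d16:-→d17:-→d18:-→d19:-→d20:-→d21:H2→d22:- -> H2
  - 74.52.24.0/21 clear@21
  + 58.0.0.0/8 (H3) depth=8
  + 56.0.0.0/5 (H1) depth=5
  + 58.33.83.176/32 (H3) depth=32
  + 58.0.0.0/8 (H1) depth=8
  lookup 59.188.64.45: bits 0011101 walk d0:-→d1:-→d2:-→d3:-→d4:-→d5:H1→d6:-→d7:- -> H1
  + 58.33.82.0/23 (H1) depth=23
  - 58.0.0.0/8 clear@8
  lookup 58.33.82.0: bits 00111010001000010101001 walk d0:-→d1:-→d2:-→d3:-→d4:-→d5:H1→d6:-→d7:-→d8:-→d9:-→d10:-→d11:-→d12:-→d13:-→d14:-→d15:-→d16:-→d17:-→d18:-→d19:-→d20:-→d21:-→d22:-→d23:H1 -> H1
  - 58.33.82.0/23 clear@23
  + 58.33.64.0/19 (H0) depth=19
  + 74.48.0.0/12 (H0) depth=12
  lookup 58.33.66.255: bits 0011101000100001010 walk d0:-→d1:-→d2:-→d3:-→d4:-→d5:H1→d6:-→d7:-→d8:-→d9:-→d10:-→d11:-→d12:-→d13:-→d14:-→d15:-→d16:-→d17:-→d18:-→d19:H0 -> H0
  lookup 56.0.34.4: bits 001110 walk d0:-→d1:-→d2:-→d3:-→d4:-→d5:H1→d6:- -> H1
  + 58.33.0.0/16 (H2) depth=16
  - 58.33.0.0/16 clear@16
  + 58.0.0.0/7 (H2) depth=7
  lookup 58.8.83.211: bits 0011101000 walk d0:-→d1:-→d2:-→d3:-→d4:-→d5:H1→d6:-→d7:H2→d8:-→d9:-→d10:- -> H2
  + 58.33.83.0/24 (H3) depth=24
  lookup 58.33.83.21: bits 001110100010000101010011 walk d0:-→d1:-→d2:-→d3:-→d4:-→d5:H1→d6:-→d7:H2→d8:-→d9:-→d10:-→d11:-→d12:-→d13:-→d14:-→d15:-→d16:-→d17:-→d18:-→d19:H0→d20:-→d21:-→d22:-→d23:-→d24:H3 -> H3
  + 0.0.0.0/0 (H0) depth=0

== LOOKUPS ==
["H3","H0","H2","H0","H2","H1","H1","H0","H1","H2","H3"]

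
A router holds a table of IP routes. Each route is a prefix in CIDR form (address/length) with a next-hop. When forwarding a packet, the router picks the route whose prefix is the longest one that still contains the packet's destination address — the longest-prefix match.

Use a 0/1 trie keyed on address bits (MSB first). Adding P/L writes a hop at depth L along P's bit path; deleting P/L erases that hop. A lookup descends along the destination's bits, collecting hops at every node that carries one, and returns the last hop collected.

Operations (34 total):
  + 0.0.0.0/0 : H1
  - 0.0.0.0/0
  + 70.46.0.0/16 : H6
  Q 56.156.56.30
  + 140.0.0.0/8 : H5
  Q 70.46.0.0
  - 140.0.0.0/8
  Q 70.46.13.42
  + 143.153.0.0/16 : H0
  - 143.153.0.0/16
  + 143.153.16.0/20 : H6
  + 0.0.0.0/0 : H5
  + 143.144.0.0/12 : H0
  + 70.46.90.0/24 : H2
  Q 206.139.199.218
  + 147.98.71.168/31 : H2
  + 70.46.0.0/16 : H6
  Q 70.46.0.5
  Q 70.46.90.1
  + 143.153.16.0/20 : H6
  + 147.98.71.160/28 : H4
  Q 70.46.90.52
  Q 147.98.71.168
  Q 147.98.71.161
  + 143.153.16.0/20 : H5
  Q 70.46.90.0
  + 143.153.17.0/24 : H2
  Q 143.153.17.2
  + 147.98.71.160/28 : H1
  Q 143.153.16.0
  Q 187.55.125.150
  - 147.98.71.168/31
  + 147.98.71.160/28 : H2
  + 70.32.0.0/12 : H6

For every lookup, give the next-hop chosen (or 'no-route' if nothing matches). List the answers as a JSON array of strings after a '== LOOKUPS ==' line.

Apply in order:
  + 0.0.0.0/0 (H1) depth=0
  del 0.0.0.0/0 (clear depth 0)
  + 70.46.0.0/16 (H6) depth=16
  Q 56.156.56.30: descend 0 ; hops seen [∅] ; pick no-route
  + 140.0.0.0/8 (H5) depth=8
  Q 70.46.0.0: descend 0100011000101110 ; hops seen [H6] ; pick H6
  del 140.0.0.0/8 (clear depth 8)
  Q 70.46.13.42: descend 0100011000101110 ; hops seen [H6] ; pick H6
  + 143.153.0.0/16 (H0) depth=16
  del 143.153.0.0/16 (clear depth 16)
  + 143.153.16.0/20 (H6) depth=20
  + 0.0.0.0/0 (H5) depth=0
  + 143.144.0.0/12 (H0) depth=12
  + 70.46.90.0/24 (H2) depth=24
  Q 206.139.199.218: descend 1 ; hops seen [H5] ; pick H5
  + 147.98.71.168/31 (H2) depth=31
  + 70.46.0.0/16 (H6) depth=16
  Q 70.46.0.5: descend 01000110001011100 ; hops seen [H5,H6] ; pick H6
  Q 70.46.90.1: descend 010001100010111001011010 ; hops seen [H5,H6,H2] ; pick H2
  + 143.153.16.0/20 (H6) depth=20
  + 147.98.71.160/28 (H4) depth=28
  Q 70.46.90.52: descend 010001100010111001011010 ; hops seen [H5,H6,H2] ; pick H2
  Q 147.98.71.168: descend 1001001101100010010001111010100 ; hops seen [H5,H4,H2] ; pick H2
  Q 147.98.71.161: descend 1001001101100010010001111010 ; hops seen [H5,H4] ; pick H4
  + 143.153.16.0/20 (H5) depth=20
  Q 70.46.90.0: descend 010001100010111001011010 ; hops seen [H5,H6,H2] ; pick H2
  + 143.153.17.0/24 (H2) depth=24
  Q 143.153.17.2: descend 100011111001100100010001 ; hops seen [H5,H0,H5,H2] ; pick H2
  + 147.98.71.160/28 (H1) depth=28
  Q 143.153.16.0: descend 10001111100110010001000 ; hops seen [H5,H0,H5] ; pick H5
  Q 187.55.125.150: descend 10 ; hops seen [H5] ; pick H5
  del 147.98.71.168/31 (clear depth 31)
  + 147.98.71.160/28 (H2) depth=28
  + 70.32.0.0/12 (H6) depth=12

== LOOKUPS ==
["no-route","H6","H6","H5","H6","H2","H2","H2","H4","H2","H2","H5","H5"]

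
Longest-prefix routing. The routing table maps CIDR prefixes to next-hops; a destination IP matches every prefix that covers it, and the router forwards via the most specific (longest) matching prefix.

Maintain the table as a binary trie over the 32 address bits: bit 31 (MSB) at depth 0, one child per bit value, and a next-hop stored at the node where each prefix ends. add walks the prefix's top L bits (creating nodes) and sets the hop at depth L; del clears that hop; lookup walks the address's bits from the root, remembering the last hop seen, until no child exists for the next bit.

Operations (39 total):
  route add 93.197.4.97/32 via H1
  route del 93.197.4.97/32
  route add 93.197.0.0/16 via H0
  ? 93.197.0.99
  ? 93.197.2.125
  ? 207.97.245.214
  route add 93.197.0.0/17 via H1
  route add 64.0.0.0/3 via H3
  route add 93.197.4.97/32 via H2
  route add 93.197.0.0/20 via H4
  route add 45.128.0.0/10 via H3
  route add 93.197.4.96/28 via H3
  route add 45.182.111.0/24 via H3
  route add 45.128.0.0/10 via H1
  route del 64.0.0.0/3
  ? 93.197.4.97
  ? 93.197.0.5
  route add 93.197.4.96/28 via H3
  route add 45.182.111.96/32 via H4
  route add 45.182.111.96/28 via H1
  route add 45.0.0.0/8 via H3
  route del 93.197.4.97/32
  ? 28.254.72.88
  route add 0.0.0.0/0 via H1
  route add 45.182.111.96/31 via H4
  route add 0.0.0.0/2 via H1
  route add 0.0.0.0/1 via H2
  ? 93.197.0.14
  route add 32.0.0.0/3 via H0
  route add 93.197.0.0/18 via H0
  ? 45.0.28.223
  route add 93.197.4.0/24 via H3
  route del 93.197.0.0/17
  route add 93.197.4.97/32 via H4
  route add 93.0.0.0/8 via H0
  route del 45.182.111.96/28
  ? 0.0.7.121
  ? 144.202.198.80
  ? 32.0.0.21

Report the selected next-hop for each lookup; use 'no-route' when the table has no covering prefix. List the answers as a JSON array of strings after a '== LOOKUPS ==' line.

Apply in order:
  + 93.197.4.97/32 (H1) depth=32
  - 93.197.4.97/32 clear@32
  + 93.197.0.0/16 (H0) depth=16
  lookup 93.197.0.99: bits 010111011100010100000 walk d0:-→d1:-→d2:-→d3:-→d4:-→d5:-→d6:-→d7:-→d8:-→d9:-→d10:-→d11:-→d12:-→d13:-→d14:-→d15:-→d16:H0→d17:-→d18:-→d19:-→d20:-→d21:- -> H0
  lookup 93.197.2.125: bits 010111011100010100000 walk d0:-→d1:-→d2:-→d3:-→d4:-→d5:-→d6:-→d7:-→d8:-→d9:-→d10:-→d11:-→d12:-→d13:-→d14:-→d15:-→d16:H0→d17:-→d18:-→d19:-→d20:-→d21:- -> H0
  lookup 207.97.245.214: bits ε walk d0:- -> no-route
  + 93.197.0.0/17 (H1) depth=17
  + 64.0.0.0/3 (H3) depth=3
  + 93.197.4.97/32 (H2) depth=32
  + 93.197.0.0/20 (H4) depth=20
  + 45.128.0.0/10 (H3) depth=10
  + 93.197.4.96/28 (H3) depth=28
  + 45.182.111.0/24 (H3) depth=24
  + 45.128.0.0/10 (H1) depth=10
  - 64.0.0.0/3 clear@3
  lookup 93.197.4.97: bits 01011101110001010000010001100001 walk d0:-→d1:-→d2:-→d3:-→d4:-→d5:-→d6:-→d7:-→d8:-→d9:-→d10:-→d11:-→d12:-→d13:-→d14:-→d15:-→d16:H0→d17:H1→d18:-→d19:-→d20:H4→d21:-→d22:-→d23:-→d24:-→d25:-→d26:-→d27:-→d28:H3→d29:-→d30:-→d31:-→d32:H2 -> H2
  lookup 93.197.0.5: bits 010111011100010100000 walk d0:-→d1:-→d2:-→d3:-→d4:-→d5:-→d6:-→d7:-→d8:-→d9:-→d10:-→d11:-→d12:-→d13:-→d14:-→d15:-→d16:H0→d17:H1→d18:-→d19:-→d20:H4→d21:- -> H4
  + 93.197.4.96/28 (H3) depth=28
  + 45.182.111.96/32 (H4) depth=32
  + 45.182.111.96/28 (H1) depth=28
  + 45.0.0.0/8 (H3) depth=8
  - 93.197.4.97/32 clear@32
  lookup 28.254.72.88: bits 00 walk d0:-→d1:-→d2:- -> no-route
  + 0.0.0.0/0 (H1) depth=0
  + 45.182.111.96/31 (H4) depth=31
  + 0.0.0.0/2 (H1) depth=2
  + 0.0.0.0/1 (H2) depth=1
  lookup 93.197.0.14: bits 010111011100010100000 walk d0:H1→d1:H2→d2:-→d3:-→d4:-→d5:-→d6:-→d7:-→d8:-→d9:-→d10:-→d11:-→d12:-→d13:-→d14:-→d15:-→d16:H0→d17:H1→d18:-→d19:-→d20:H4→d21:- -> H4
  + 32.0.0.0/3 (H0) depth=3
  + 93.197.0.0/18 (H0) depth=18
  lookup 45.0.28.223: bits 00101101 walk d0:H1→d1:H2→d2:H1→d3:H0→d4:-→d5:-→d6:-→d7:-→d8:H3 -> H3
  + 93.197.4.0/24 (H3) depth=24
  - 93.197.0.0/17 clear@17
  + 93.197.4.97/32 (H4) depth=32
  + 93.0.0.0/8 (H0) depth=8
  - 45.182.111.96/28 clear@28
  lookup 0.0.7.121: bits 00 walk d0:H1→d1:H2→d2:H1 -> H1
  lookup 144.202.198.80: bits ε walk d0:H1 -> H1
  lookup 32.0.0.21: bits 0010 walk d0:H1→d1:H2→d2:H1→d3:H0→d4:- -> H0

== LOOKUPS ==
["H0","H0","no-route","H2","H4","no-route","H4","H3","H1","H1","H0"]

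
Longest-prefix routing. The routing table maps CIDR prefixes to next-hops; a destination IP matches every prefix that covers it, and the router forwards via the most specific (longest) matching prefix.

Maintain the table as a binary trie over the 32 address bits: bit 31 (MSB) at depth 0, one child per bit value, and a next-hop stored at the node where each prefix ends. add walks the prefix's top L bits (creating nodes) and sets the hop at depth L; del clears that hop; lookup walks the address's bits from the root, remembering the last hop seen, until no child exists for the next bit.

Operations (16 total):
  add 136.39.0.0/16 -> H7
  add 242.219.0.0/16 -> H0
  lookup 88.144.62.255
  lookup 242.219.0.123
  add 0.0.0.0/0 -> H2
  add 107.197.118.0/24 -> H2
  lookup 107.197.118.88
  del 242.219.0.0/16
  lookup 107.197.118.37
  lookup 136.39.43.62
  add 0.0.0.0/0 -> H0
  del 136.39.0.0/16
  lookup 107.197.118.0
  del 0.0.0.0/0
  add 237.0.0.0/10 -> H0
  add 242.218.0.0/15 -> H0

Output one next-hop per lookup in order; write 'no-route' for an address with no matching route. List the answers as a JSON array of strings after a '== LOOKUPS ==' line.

Process each operation:
  add 136.39.0.0/16 -> H7 at depth 16
  add 242.219.0.0/16 -> H0 at depth 16
  Q 88.144.62.255: descend ε ; hops seen [∅] ; pick no-route
  Q 242.219.0.123: descend 1111001011011011 ; hops seen [H0] ; pick H0
  add 0.0.0.0/0 -> H2 at depth 0
  add 107.197.118.0/24 -> H2 at depth 24
  Q 107.197.118.88: descend 011010111100010101110110 ; hops seen [H2,H2] ; pick H2
  del 242.219.0.0/16 (clear depth 16)
  Q 107.197.118.37: descend 011010111100010101110110 ; hops seen [H2,H2] ; pick H2
  Q 136.39.43.62: descend 1000100000100111 ; hops seen [H2,H7] ; pick H7
  add 0.0.0.0/0 -> H0 at depth 0
  del 136.39.0.0/16 (clear depth 16)
  Q 107.197.118.0: descend 011010111100010101110110 ; hops seen [H0,H2] ; pick H2
  del 0.0.0.0/0 (clear depth 0)
  add 237.0.0.0/10 -> H0 at depth 10
  add 242.218.0.0/15 -> H0 at depth 15

== LOOKUPS ==
["no-route","H0","H2","H2","H7","H2"]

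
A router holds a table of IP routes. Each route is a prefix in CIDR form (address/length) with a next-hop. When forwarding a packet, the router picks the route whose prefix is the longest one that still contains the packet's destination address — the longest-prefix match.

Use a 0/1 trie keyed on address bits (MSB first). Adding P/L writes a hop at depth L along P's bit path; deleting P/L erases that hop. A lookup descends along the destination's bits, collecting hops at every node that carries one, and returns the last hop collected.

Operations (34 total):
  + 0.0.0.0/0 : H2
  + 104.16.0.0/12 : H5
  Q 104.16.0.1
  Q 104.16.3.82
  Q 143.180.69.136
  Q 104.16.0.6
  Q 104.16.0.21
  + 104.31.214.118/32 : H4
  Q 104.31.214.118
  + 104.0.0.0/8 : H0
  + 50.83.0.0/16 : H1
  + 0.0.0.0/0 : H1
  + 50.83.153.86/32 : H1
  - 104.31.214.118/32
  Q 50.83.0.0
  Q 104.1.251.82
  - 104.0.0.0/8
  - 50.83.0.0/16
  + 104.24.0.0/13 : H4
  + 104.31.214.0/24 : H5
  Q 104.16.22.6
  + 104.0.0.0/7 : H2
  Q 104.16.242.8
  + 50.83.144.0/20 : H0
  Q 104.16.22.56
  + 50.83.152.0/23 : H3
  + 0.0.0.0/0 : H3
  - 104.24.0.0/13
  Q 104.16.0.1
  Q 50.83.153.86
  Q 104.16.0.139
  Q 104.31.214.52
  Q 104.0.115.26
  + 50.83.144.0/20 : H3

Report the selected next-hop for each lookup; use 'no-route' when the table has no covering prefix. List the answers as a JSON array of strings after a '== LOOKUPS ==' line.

Trace:
  add 0.0.0.0/0 -> H2 at depth 0
  add 104.16.0.0/12 -> H5 at depth 12
  lookup 104.16.0.1: bits 011010000001 walk d0:H2→d1:-→d2:-→d3:-→d4:-→d5:-→d6:-→d7:-→d8:-→d9:-→d10:-→d11:-→d12:H5 -> H5
  lookup 104.16.3.82: bits 011010000001 walk d0:H2→d1:-→d2:-→d3:-→d4:-→d5:-→d6:-→d7:-→d8:-→d9:-→d10:-→d11:-→d12:H5 -> H5
  lookup 143.180.69.136: bits ε walk d0:H2 -> H2
  lookup 104.16.0.6: bits 011010000001 walk d0:H2→d1:-→d2:-→d3:-→d4:-→d5:-→d6:-→d7:-→d8:-→d9:-→d10:-→d11:-→d12:H5 -> H5
  lookup 104.16.0.21: bits 011010000001 walk d0:H2→d1:-→d2:-→d3:-→d4:-→d5:-→d6:-→d7:-→d8:-→d9:-→d10:-→d11:-→d12:H5 -> H5
  add 104.31.214.118/32 -> H4 at depth 32
  lookup 104.31.214.118: bits 01101000000111111101011001110110 walk d0:H2→d1:-→d2:-→d3:-→d4:-→d5:-→d6:-→d7:-→d8:-→d9:-→d10:-→d11:-→d12:H5→d13:-→d14:-→d15:-→d16:-→d17:-→d18:-→d19:-→d20:-→d21:-→d22:-→d23:-→d24:-→d25:-→d26:-→d27:-→d28:-→d29:-→d30:-→d31:-→d32:H4 -> H4
  add 104.0.0.0/8 -> H0 at depth 8
  add 50.83.0.0/16 -> H1 at depth 16
  add 0.0.0.0/0 -> H1 at depth 0
  add 50.83.153.86/32 -> H1 at depth 32
  del 104.31.214.118/32 (clear depth 32)
  lookup 50.83.0.0: bits 0011001001010011 walk d0:H1→d1:-→d2:-→d3:-→d4:-→d5:-→d6:-→d7:-→d8:-→d9:-→d10:-→d11:-→d12:-→d13:-→d14:-→d15:-→d16:H1 -> H1
  lookup 104.1.251.82: bits 01101000000 walk d0:H1→d1:-→d2:-→d3:-→d4:-→d5:-→d6:-→d7:-→d8:H0→d9:-→d10:-→d11:- -> H0
  del 104.0.0.0/8 (clear depth 8)
  del 50.83.0.0/16 (clear depth 16)
  add 104.24.0.0/13 -> H4 at depth 13
  add 104.31.214.0/24 -> H5 at depth 24
  lookup 104.16.22.6: bits 011010000001 walk d0:H1→d1:-→d2:-→d3:-→d4:-→d5:-→d6:-→d7:-→d8:-→d9:-→d10:-→d11:-→d12:H5 -> H5
  add 104.0.0.0/7 -> H2 at depth 7
  lookup 104.16.242.8: bits 011010000001 walk d0:H1→d1:-→d2:-→d3:-→d4:-→d5:-→d6:-→d7:H2→d8:-→d9:-→d10:-→d11:-→d12:H5 -> H5
  add 50.83.144.0/20 -> H0 at depth 20
  lookup 104.16.22.56: bits 011010000001 walk d0:H1→d1:-→d2:-→d3:-→d4:-→d5:-→d6:-→d7:H2→d8:-→d9:-→d10:-→d11:-→d12:H5 -> H5
  add 50.83.152.0/23 -> H3 at depth 23
  add 0.0.0.0/0 -> H3 at depth 0
  del 104.24.0.0/13 (clear depth 13)
  lookup 104.16.0.1: bits 011010000001 walk d0:H3→d1:-→d2:-→d3:-→d4:-→d5:-→d6:-→d7:H2→d8:-→d9:-→d10:-→d11:-→d12:H5 -> H5
  lookup 50.83.153.86: bits 00110010010100111001100101010110 walk d0:H3→d1:-→d2:-→d3:-→d4:-→d5:-→d6:-→d7:-→d8:-→d9:-→d10:-→d11:-→d12:-→d13:-→d14:-→d15:-→d16:-→d17:-→d18:-→d19:-→d20:H0→d21:-→d22:-→d23:H3→d24:-→d25:-→d26:-→d27:-→d28:-→d29:-→d30:-→d31:-→d32:H1 -> H1
  lookup 104.16.0.139: bits 011010000001 walk d0:H3→d1:-→d2:-→d3:-→d4:-→d5:-→d6:-→d7:H2→d8:-→d9:-→d10:-→d11:-→d12:H5 -> H5
  lookup 104.31.214.52: bits 0110100000011111110101100 walk d0:H3→d1:-→d2:-→d3:-→d4:-→d5:-→d6:-→d7:H2→d8:-→d9:-→d10:-→d11:-→d12:H5→d13:-→d14:-→d15:-→d16:-→d17:-→d18:-→d19:-→d20:-→d21:-→d22:-→d23:-→d24:H5→d25:- -> H5
  lookup 104.0.115.26: bits 01101000000 walk d0:H3→d1:-→d2:-→d3:-→d4:-→d5:-→d6:-→d7:H2→d8:-→d9:-→d10:-→d11:- -> H2
  add 50.83.144.0/20 -> H3 at depth 20

== LOOKUPS ==
["H5","H5","H2","H5","H5","H4","H1","H0","H5","H5","H5","H5","H1","H5","H5","H2"]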